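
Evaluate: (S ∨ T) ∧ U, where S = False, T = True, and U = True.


S = False, T = True, U = True
Step 1: S ∨ T = False OR True = True
Step 2: True ∧ U = True AND True = True
OR is true when at least one operand is true; AND requires both.

True


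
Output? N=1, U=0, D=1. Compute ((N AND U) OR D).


N AND U = 1&0 = 0
0 OR 1 = 1

1


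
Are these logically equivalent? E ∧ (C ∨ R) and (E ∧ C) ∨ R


Expression 1: E ∧ (C ∨ R)
Expression 2: (E ∧ C) ∨ R
Truth table (E C R | Expr1 Expr2):
  T T T |   T     T
  T T F |   T     T
  T F T |   T     T
  T F F |   F     F
  F T T |   F     T   ← differ
  F T F |   F     F
  F F T |   F     T   ← differ
  F F F |   F     F
Counterexample: E=F, C=T, R=T gives Expr1 = F but Expr2 = T, so the expressions are NOT logically equivalent.

No


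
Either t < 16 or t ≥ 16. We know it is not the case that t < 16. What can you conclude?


Disjunctive syllogism: P ∨ Q, ¬P ⊢ Q
Disjunction: t < 16 ∨ t ≥ 16
We know it is not the case that t < 16.
By disjunctive syllogism, the other disjunct must be true.

t ≥ 16


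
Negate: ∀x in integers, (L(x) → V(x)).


Original: ∀x (L(x) → V(x))
Rule: ¬∀→∃, ¬∃→∀, negate predicate.
Negation: ∃x (L(x) ∧ ¬V(x))

∃x (L(x) ∧ ¬V(x))


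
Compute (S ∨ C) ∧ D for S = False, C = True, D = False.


S = False, C = True, D = False
Step 1: S ∨ C = False OR True = True
Step 2: True ∧ D = True AND False = False
OR is true when at least one operand is true; AND requires both.

False


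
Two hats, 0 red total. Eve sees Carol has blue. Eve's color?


Total red = 0, Carol = blue
Red accounted for: 0
Remaining for Eve: 0
Eve's hat is blue.

blue


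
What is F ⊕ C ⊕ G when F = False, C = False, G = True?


F = False, C = False, G = True
Step 1: F ⊕ C = False XOR False = False
Step 2: False ⊕ G = False XOR True = True
XOR is true when an odd number of operands are true.

True


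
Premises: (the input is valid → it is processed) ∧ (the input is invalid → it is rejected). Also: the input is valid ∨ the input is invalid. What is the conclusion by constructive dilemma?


Constructive dilemma: (P → Q) ∧ (R → S), P ∨ R ⊢ Q ∨ S
Premise 1: the input is valid → it is processed
Premise 2: the input is invalid → it is rejected
Premise 3: the input is valid ∨ the input is invalid
Case 1: Assuming the input is valid, then by Premise 1, it is processed.
Case 2: Assuming the input is invalid, then by Premise 2, it is rejected.
Since one of the input is valid or the input is invalid must hold, we get it is processed or it is rejected.

It is processed or it is rejected.


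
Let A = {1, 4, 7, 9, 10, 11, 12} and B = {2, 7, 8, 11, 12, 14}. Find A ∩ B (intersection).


A = {1, 4, 7, 9, 10, 11, 12}
B = {2, 7, 8, 11, 12, 14}
Operation: intersection
Elements in both: 7, 11, 12

{7, 11, 12}


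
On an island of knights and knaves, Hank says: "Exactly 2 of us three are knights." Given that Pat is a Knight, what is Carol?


Hank claims exactly 2 knights among Hank, Pat, Carol.
Given: Pat is a Knight.

Case 1: Hank is a Knight (tells truth)
  Then exactly 2 of the three are knights.
  Counting Hank, Pat: 2 knight(s) so far. Need 0 more → Carol = Knave.
Case 2: Hank is a Knave (lies)
  Then the count is NOT 2.
  If Carol = Knight, count = 2 = 2 → claim would be true, contradicts lie.
  If Carol = Knave, count = 1 ≠ 2 → lie confirmed ✓

Carol is a Knave.

Knave


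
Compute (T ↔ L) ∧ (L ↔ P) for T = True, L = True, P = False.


T = True, L = True, P = False
Step 1: T ↔ L is true when T and L have the same value. Result: True
Step 2: L ↔ P is true when L and P have the same value. Result: False
Step 3: True ∧ False = False

False


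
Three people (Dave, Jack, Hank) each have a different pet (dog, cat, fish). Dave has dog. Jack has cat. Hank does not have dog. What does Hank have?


From clues:
  Dave → dog
  Jack → cat
By elimination, Hank gets the remaining.

fish


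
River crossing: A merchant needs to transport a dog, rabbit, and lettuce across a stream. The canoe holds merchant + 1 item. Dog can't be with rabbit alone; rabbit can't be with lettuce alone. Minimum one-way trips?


1. merchant+rabbit → 2. merchant ← 3. merchant+dog → 4. merchant+rabbit ← 5. merchant+lettuce → 6. merchant ← 7. merchant+rabbit →
Minimum trips = 7

7


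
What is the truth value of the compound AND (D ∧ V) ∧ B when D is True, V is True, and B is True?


D = True, V = True, B = True
Step 1: D ∧ V = True AND True = True
Step 2: True ∧ B = True AND True = True
AND is true only when ALL operands are true.

True


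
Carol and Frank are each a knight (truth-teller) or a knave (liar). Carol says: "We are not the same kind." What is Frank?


Carol says: "We are not the same kind."
Case 1: Carol is a Knight (truth-teller)
  Statement is true → they ARE different → Frank is a Knave
Case 2: Carol is a Knave (liar)
  Statement is false → they are NOT different → Frank is a Knave
In both cases, Frank is a Knave.

Knave


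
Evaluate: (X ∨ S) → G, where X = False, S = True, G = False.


X = False, S = True, G = False
Step 1: X ∨ S = False OR True = True
Step 2: (True) → G: false only when antecedent=True and G=False.
Result: False

False


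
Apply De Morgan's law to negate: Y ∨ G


De Morgan's law: ¬(P ∨ Q) ≡ ¬P ∧ ¬Q
¬(Y ∨ G) = ¬Y ∧ ¬G

¬Y ∧ ¬G


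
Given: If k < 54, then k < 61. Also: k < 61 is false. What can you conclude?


Modus tollens: P → Q, ¬Q ⊢ ¬P
P: k < 54
Q: k < 61
We have P → Q and Q is false.
By modus tollens, P must be false.

It is not the case that k < 54


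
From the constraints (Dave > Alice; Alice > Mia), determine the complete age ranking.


Constraints: Dave > Alice; Alice > Mia
Method: at each step, the next-highest is the one remaining person who never appears on the smaller side of a constraint between remaining people.
  Step 1: remaining {Mia, Alice, Dave}; on the smaller side: {Mia, Alice} → Dave is next (Dave > Alice).
  Step 2: remaining {Mia, Alice}; on the smaller side: {Mia} → Alice is next (Alice > Mia).
  Step 3: only Mia remains → lowest.
Final ranking (highest to lowest):

Dave > Alice > Mia


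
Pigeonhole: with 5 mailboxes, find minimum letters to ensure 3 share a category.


Pigeonhole: to guarantee k in one of n categories, need (k-1)×n + 1.
k = 3, n = 5
Minimum = (3-1) × 5 + 1 = 2 × 5 + 1

11


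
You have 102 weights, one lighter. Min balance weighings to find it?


Each weighing has 3 outcomes (left heavy / balance / right heavy), so k weighings distinguish at most 3^k cases; splitting into three near-equal groups achieves this.
Need 3^k ≥ 102: 3^4 = 81 < 102 ≤ 3^5 = 243
k = ⌈log₃(102)⌉ = 5

5


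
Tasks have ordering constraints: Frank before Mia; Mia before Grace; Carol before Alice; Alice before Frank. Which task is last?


Constraints: Frank before Mia; Mia before Grace; Carol before Alice; Alice before Frank
The last task can have nothing scheduled after it, so it must never appear on the left of a 'before'.
Tasks appearing before some other task: Frank, Mia, Carol, Alice.
The only task not in that list is Grace → it is last.

Grace


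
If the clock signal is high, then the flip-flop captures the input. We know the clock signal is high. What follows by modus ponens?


Modus ponens: P → Q, P ⊢ Q
P: the clock signal is high
Q: the flip-flop captures the input
We have P → Q and P is true.
By modus ponens, Q must be true.

The flip-flop captures the input


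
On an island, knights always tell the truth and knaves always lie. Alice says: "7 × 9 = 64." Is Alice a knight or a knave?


Statement: "7 × 9 = 64."
Actual: 7 × 9 = 63
Claimed: 64
Statement is FALSE → Alice lies → Knave

Knave


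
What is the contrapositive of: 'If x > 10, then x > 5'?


Original: If x > 10, then x > 5
Contrapositive: If ¬Q, then ¬P
Negate Q: not (x > 5)
Negate P: not (x > 10)

If not (x > 5), then not (x > 10).


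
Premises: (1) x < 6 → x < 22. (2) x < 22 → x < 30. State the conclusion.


Hypothetical syllogism: P → Q, Q → R ⊢ P → R
Premise 1: x < 6 → x < 22
Premise 2: x < 22 → x < 30
Chain the implications: the middle term (x < 22) links the two.
Conclusion: If x < 6, then x < 30.

If x < 6, then x < 30.


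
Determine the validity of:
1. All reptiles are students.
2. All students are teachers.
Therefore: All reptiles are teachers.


Premise 1: All reptiles are students.
Premise 2: All students are teachers.
Conclusion: All reptiles are teachers.
Barbara syllogism (AAA-1): All A are B, All B are C → All A are C.
Middle term (students) distributed in premise 2.

Valid


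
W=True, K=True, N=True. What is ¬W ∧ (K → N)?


W = True, K = True, N = True
Expression: ¬W ∧ (K → N)
Step 1: ¬W = NOT True = False
Step 2: K → N = True → True (false only if K=True, N=False) = True
Step 3: (False) ∧ (True) = False AND True = False

False


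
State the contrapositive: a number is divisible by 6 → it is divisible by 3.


Original: If a number is divisible by 6, then it is divisible by 3
Contrapositive: If ¬Q, then ¬P
Negate Q: not (it is divisible by 3)
Negate P: not (a number is divisible by 6)

If not (it is divisible by 3), then not (a number is divisible by 6).


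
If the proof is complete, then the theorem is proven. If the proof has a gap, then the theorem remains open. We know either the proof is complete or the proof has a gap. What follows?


Constructive dilemma: (P → Q) ∧ (R → S), P ∨ R ⊢ Q ∨ S
Premise 1: the proof is complete → the theorem is proven
Premise 2: the proof has a gap → the theorem remains open
Premise 3: the proof is complete ∨ the proof has a gap
Case 1: Assuming the proof is complete, then by Premise 1, the theorem is proven.
Case 2: Assuming the proof has a gap, then by Premise 2, the theorem remains open.
Since one of the proof is complete or the proof has a gap must hold, we get the theorem is proven or the theorem remains open.

The theorem is proven or the theorem remains open.


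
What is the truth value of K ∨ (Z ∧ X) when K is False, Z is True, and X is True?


K = False, Z = True, X = True
Step 1: Z ∧ X = True AND True = True
Step 2: K ∨ True = False OR True = True
AND evaluated first (higher precedence); then OR applied.

True


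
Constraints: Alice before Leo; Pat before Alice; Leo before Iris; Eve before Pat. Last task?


Constraints: Alice before Leo; Pat before Alice; Leo before Iris; Eve before Pat
The last task can have nothing scheduled after it, so it must never appear on the left of a 'before'.
Tasks appearing before some other task: Alice, Pat, Leo, Eve.
The only task not in that list is Iris → it is last.

Iris


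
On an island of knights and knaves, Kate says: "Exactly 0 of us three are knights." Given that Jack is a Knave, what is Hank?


Kate claims exactly 0 knights among Kate, Jack, Hank.
Given: Jack is a Knave.

Case 1: Kate is a Knight (tells truth)
  Then exactly 0 of the three are knights.
  Counting Kate, Jack: 1 knight(s) so far. Need -1 more → impossible.
Case 2: Kate is a Knave (lies)
  Then the count is NOT 0.
  If Hank = Knave, count = 0 = 0 → claim would be true, contradicts lie.
  If Hank = Knight, count = 1 ≠ 0 → lie confirmed ✓

Hank is a Knight.

Knight


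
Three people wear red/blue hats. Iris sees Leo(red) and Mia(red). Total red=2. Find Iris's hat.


Total red = 2, seen red = 2
Own red = 2 - 2 = 0
Iris's hat is blue.

blue


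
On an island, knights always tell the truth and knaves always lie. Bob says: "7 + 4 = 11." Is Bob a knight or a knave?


Statement: "7 + 4 = 11."
Actual: 7 + 4 = 11
Claimed: 11
Statement is TRUE → Bob tells the truth → Knight

Knight


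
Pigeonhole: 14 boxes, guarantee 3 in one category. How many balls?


Pigeonhole: to guarantee k in one of n categories, need (k-1)×n + 1.
k = 3, n = 14
Minimum = (3-1) × 14 + 1 = 2 × 14 + 1

29


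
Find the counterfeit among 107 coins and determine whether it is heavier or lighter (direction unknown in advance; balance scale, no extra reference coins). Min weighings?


Let n = 107. 214 possibilities (n coins × lighter/heavier); each weighing has 3 outcomes.
Bound for k weighings: say the first weighing puts j coins on each pan. If it tips, the 2j weighed coins remain suspects (each with a known direction) and k-1 weighings give 3^(k-1) outcomes; 3^(k-1) is odd, so 2j ≤ 3^(k-1) - 1. If it balances, the n - 2j unweighed coins remain with direction unknown: 2(n - 2j) ≤ 3^(k-1) - 1 by the same parity argument. Adding, n ≤ (3^(k-1) - 1) + (3^(k-1) - 1)/2 = (3^k - 3)/2, and the classical three-group strategy achieves this (3 coins in 2 weighings, 12 in 3, 39 in 4, 120 in 5).
So we need the smallest k with (3^k - 3)/2 ≥ 107.
k = 4: (3^4 - 3)/2 = 39 < 107 ✗
k = 5: (3^5 - 3)/2 = 120 ≥ 107 ✓

5


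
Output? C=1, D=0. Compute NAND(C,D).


C AND D = 0
NOT(0) = 1

1


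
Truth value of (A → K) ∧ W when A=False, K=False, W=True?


A = False, K = False, W = True
Expression: (A → K) ∧ W
Step 1: A → K = False → False (false only if A=True, K=False) = True
Step 2: (True) ∧ W = True AND True = True

True


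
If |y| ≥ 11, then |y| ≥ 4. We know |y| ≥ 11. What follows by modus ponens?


Modus ponens: P → Q, P ⊢ Q
P: |y| ≥ 11
Q: |y| ≥ 4
We have P → Q and P is true.
By modus ponens, Q must be true.

|y| ≥ 4


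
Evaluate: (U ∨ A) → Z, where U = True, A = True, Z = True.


U = True, A = True, Z = True
Step 1: U ∨ A = True OR True = True
Step 2: (True) → Z: false only when antecedent=True and Z=False.
Result: True

True


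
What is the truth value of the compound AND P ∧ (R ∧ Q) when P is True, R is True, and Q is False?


P = True, R = True, Q = False
Step 1: R ∧ Q = True AND False = False
Step 2: P ∧ False = True AND False = False
AND is true only when ALL operands are true.

False


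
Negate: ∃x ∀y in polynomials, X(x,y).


Original: ∃x ∀y X(x,y)
Rule: ¬∀→∃, ¬∃→∀, negate predicate.
Negation: ∀x ∃y ¬X(x,y)

∀x ∃y ¬X(x,y)


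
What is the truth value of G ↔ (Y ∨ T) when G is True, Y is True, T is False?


G = True, Y = True, T = False
Step 1: Y ∨ T = True OR False = True
Step 2: G ↔ (True): true when both sides have same truth value.
Result: True ↔ True = True

True


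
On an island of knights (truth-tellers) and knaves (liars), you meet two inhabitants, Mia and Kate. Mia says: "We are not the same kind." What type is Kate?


Mia says: "We are not the same kind."
Case 1: Mia is a Knight (truth-teller)
  Statement is true → they ARE different → Kate is a Knave
Case 2: Mia is a Knave (liar)
  Statement is false → they are NOT different → Kate is a Knave
In both cases, Kate is a Knave.

Knave


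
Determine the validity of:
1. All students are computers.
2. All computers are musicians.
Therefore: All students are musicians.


Premise 1: All students are computers.
Premise 2: All computers are musicians.
Conclusion: All students are musicians.
Barbara syllogism (AAA-1): All A are B, All B are C → All A are C.
Middle term (computers) distributed in premise 2.

Valid


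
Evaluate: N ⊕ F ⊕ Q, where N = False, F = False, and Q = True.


N = False, F = False, Q = True
Step 1: N ⊕ F = False XOR False = False
Step 2: False ⊕ Q = False XOR True = True
XOR is true when an odd number of operands are true.

True


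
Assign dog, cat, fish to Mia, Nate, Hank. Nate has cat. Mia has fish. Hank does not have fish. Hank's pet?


From clues:
  Mia → fish
  Nate → cat
By elimination, Hank gets the remaining.

dog


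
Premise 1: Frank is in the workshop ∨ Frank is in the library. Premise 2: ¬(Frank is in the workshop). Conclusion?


Disjunctive syllogism: P ∨ Q, ¬P ⊢ Q
Disjunction: Frank is in the workshop ∨ Frank is in the library
We know it is not the case that Frank is in the workshop.
By disjunctive syllogism, the other disjunct must be true.

Frank is in the library


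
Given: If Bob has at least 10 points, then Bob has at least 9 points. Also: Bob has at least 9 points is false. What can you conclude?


Modus tollens: P → Q, ¬Q ⊢ ¬P
P: Bob has at least 10 points
Q: Bob has at least 9 points
We have P → Q and Q is false.
By modus tollens, P must be false.

It is not the case that Bob has at least 10 points


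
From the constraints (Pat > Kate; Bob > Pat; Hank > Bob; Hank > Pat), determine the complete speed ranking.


Constraints: Pat > Kate; Bob > Pat; Hank > Bob; Hank > Pat
Method: at each step, the next-highest is the one remaining person who never appears on the smaller side of a constraint between remaining people.
  Step 1: remaining {Bob, Kate, Pat, Hank}; on the smaller side: {Bob, Kate, Pat} → Hank is next (Hank > Bob; Hank > Pat).
  Step 2: remaining {Bob, Kate, Pat}; on the smaller side: {Kate, Pat} → Bob is next (Bob > Pat).
  Step 3: remaining {Kate, Pat}; on the smaller side: {Kate} → Pat is next (Pat > Kate).
  Step 4: only Kate remains → lowest.
Final ranking (highest to lowest):

Hank > Bob > Pat > Kate


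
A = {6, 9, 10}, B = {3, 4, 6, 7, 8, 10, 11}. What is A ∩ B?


A = {6, 9, 10}
B = {3, 4, 6, 7, 8, 10, 11}
Operation: intersection
Elements in both: 6, 10

{6, 10}


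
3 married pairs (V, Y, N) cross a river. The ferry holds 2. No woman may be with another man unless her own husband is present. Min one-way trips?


Label couples V, Y, N (H = husband, W = wife).
Counting alone: 6 people, the ferry carries 2 and someone must bring it back, so each round trip nets at most +1 on the far side until the last crossing → at least 9 trips. The jealousy constraint makes 9 impossible; the shortest valid schedule has 11:
1. WV+WY →  (far: WV,WY; near: HV,HY,HN,WN)
2. WV ←       (far: WY; near: HV,HY,HN,WV,WN)
3. WV+WN →  (far: WV,WY,WN; near: HV,HY,HN)
4. WV ←       (far: WY,WN; near: HV,HY,HN,WV)
5. HY+HN →  (far: HY,WY,HN,WN; near: HV,WV)
6. HY+WY ←  (far: HN,WN; near: HV,WV,HY,WY)
7. HV+HY →  (far: HV,HY,HN,WN; near: WV,WY)
8. WN ←       (far: HV,HY,HN; near: WV,WY,WN)
9. WV+WY →  (far: HV,WV,HY,WY,HN; near: WN)
10. HN ←      (far: HV,WV,HY,WY; near: HN,WN)
11. HN+WN → (far: all six; near: empty)
In every state each wife is either with her husband or with no other man.
Minimum trips = 11

11


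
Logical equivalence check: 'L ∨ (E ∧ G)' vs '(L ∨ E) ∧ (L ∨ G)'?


Expression 1: L ∨ (E ∧ G)
Expression 2: (L ∨ E) ∧ (L ∨ G)
Truth table (L E G | Expr1 Expr2):
  T T T |   T     T
  T T F |   T     T
  T F T |   T     T
  T F F |   T     T
  F T T |   T     T
  F T F |   F     F
  F F T |   F     F
  F F F |   F     F
All 8 rows agree, so the expressions are logically equivalent.

Yes


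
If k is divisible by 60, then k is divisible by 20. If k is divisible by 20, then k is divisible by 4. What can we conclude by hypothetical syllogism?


Hypothetical syllogism: P → Q, Q → R ⊢ P → R
Premise 1: k is divisible by 60 → k is divisible by 20
Premise 2: k is divisible by 20 → k is divisible by 4
Chain the implications: the middle term (k is divisible by 20) links the two.
Conclusion: If k is divisible by 60, then k is divisible by 4.

If k is divisible by 60, then k is divisible by 4.


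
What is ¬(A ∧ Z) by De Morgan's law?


De Morgan's law: ¬(P ∧ Q) ≡ ¬P ∨ ¬Q
¬(A ∧ Z) = ¬A ∨ ¬Z

¬A ∨ ¬Z


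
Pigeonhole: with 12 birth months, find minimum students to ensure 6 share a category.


Pigeonhole: to guarantee k in one of n categories, need (k-1)×n + 1.
k = 6, n = 12
Minimum = (6-1) × 12 + 1 = 5 × 12 + 1

61


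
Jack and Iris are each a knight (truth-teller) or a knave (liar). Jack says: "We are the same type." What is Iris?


Jack says: "We are the same type."
Case 1: Jack is a Knight (truth-teller)
  Statement is true → they ARE the same → Iris is also a Knight
Case 2: Jack is a Knave (liar)
  Statement is false → they are NOT the same → Iris is a Knight
In both cases, Iris is a Knight.

Knight


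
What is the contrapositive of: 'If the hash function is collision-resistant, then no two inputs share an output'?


Original: If the hash function is collision-resistant, then no two inputs share an output
Contrapositive: If ¬Q, then ¬P
Negate Q: not (no two inputs share an output)
Negate P: not (the hash function is collision-resistant)

If not (no two inputs share an output), then not (the hash function is collision-resistant).


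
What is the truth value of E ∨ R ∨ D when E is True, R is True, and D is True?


E = True, R = True, D = True
Step 1: E ∨ R = True OR True = True
Step 2: True ∨ D = True OR True = True
OR is true when at least one operand is true.

True


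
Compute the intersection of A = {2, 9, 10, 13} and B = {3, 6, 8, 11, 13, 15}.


A = {2, 9, 10, 13}
B = {3, 6, 8, 11, 13, 15}
Operation: intersection
Elements in both: 13

{13}


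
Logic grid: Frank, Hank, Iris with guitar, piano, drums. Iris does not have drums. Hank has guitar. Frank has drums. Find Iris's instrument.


From clues:
  Hank → guitar
  Frank → drums
By elimination, Iris gets the remaining.

piano


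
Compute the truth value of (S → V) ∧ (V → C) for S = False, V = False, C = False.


S = False, V = False, C = False
Step 1: S → V is false only when S=True and V=False. Result: True
Step 2: V → C is false only when V=True and C=False. Result: True
Step 3: True ∧ True = True

True


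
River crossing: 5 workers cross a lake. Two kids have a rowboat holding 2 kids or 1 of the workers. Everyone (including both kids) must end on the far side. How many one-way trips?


Per crossing of one of the workers: kids→, one←, one of the workers→, one← = 4 trips
5 × 4 = 20, + 1 final kids→ = 21
Minimum trips = 21

21


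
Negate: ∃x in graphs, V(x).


Original: ∃x V(x)
Rule: ¬∀→∃, ¬∃→∀, negate predicate.
Negation: ∀x ¬V(x)

∀x ¬V(x)


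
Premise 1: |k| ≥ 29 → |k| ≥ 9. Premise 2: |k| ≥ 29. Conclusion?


Modus ponens: P → Q, P ⊢ Q
P: |k| ≥ 29
Q: |k| ≥ 9
We have P → Q and P is true.
By modus ponens, Q must be true.

|k| ≥ 9


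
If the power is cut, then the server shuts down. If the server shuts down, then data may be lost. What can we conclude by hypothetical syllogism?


Hypothetical syllogism: P → Q, Q → R ⊢ P → R
Premise 1: the power is cut → the server shuts down
Premise 2: the server shuts down → data may be lost
Chain the implications: the middle term (the server shuts down) links the two.
Conclusion: If the power is cut, then data may be lost.

If the power is cut, then data may be lost.


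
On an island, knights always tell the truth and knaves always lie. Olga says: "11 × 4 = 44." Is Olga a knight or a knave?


Statement: "11 × 4 = 44."
Actual: 11 × 4 = 44
Claimed: 44
Statement is TRUE → Olga tells the truth → Knight

Knight


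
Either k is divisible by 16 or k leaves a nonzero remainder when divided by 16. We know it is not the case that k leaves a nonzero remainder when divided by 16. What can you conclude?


Disjunctive syllogism: P ∨ Q, ¬P ⊢ Q
Disjunction: k is divisible by 16 ∨ k leaves a nonzero remainder when divided by 16
We know it is not the case that k leaves a nonzero remainder when divided by 16.
By disjunctive syllogism, the other disjunct must be true.

k is divisible by 16


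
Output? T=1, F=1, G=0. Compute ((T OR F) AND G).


T OR F = 1|1 = 1
1 AND 0 = 0

0


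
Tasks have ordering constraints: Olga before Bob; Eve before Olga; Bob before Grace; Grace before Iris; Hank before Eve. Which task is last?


Constraints: Olga before Bob; Eve before Olga; Bob before Grace; Grace before Iris; Hank before Eve
The last task can have nothing scheduled after it, so it must never appear on the left of a 'before'.
Tasks appearing before some other task: Olga, Eve, Bob, Grace, Hank.
The only task not in that list is Iris → it is last.

Iris


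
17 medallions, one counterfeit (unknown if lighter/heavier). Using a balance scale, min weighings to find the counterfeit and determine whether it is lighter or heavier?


Let n = 17. 34 possibilities (n medallions × lighter/heavier); each weighing has 3 outcomes.
Bound for k weighings: say the first weighing puts j medallions on each pan. If it tips, the 2j weighed medallions remain suspects (each with a known direction) and k-1 weighings give 3^(k-1) outcomes; 3^(k-1) is odd, so 2j ≤ 3^(k-1) - 1. If it balances, the n - 2j unweighed medallions remain with direction unknown: 2(n - 2j) ≤ 3^(k-1) - 1 by the same parity argument. Adding, n ≤ (3^(k-1) - 1) + (3^(k-1) - 1)/2 = (3^k - 3)/2, and the classical three-group strategy achieves this (3 medallions in 2 weighings, 12 in 3, 39 in 4, 120 in 5).
So we need the smallest k with (3^k - 3)/2 ≥ 17.
k = 3: (3^3 - 3)/2 = 12 < 17 ✗
k = 4: (3^4 - 3)/2 = 39 ≥ 17 ✓

4


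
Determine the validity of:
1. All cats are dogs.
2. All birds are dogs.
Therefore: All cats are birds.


Premise 1: All cats are dogs.
Premise 2: All birds are dogs.
Conclusion: All cats are birds.
Fallacy: undistributed middle. dogs is predicate in both.
Counterexample: cats and birds could be disjoint subsets of dogs.

Invalid


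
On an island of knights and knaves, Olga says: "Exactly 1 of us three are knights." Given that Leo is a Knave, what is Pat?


Olga claims exactly 1 knights among Olga, Leo, Pat.
Given: Leo is a Knave.

Case 1: Olga is a Knight (tells truth)
  Then exactly 1 of the three are knights.
  Counting Olga, Leo: 1 knight(s) so far. Need 0 more → Pat = Knave.
Case 2: Olga is a Knave (lies)
  Then the count is NOT 1.
  If Pat = Knight, count = 1 = 1 → claim would be true, contradicts lie.
  If Pat = Knave, count = 0 ≠ 1 → lie confirmed ✓

Pat is a Knave.

Knave


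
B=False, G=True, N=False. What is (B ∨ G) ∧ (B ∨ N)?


B = False, G = True, N = False
Expression: (B ∨ G) ∧ (B ∨ N)
Step 1: B ∨ G = False OR True = True
Step 2: B ∨ N = False OR False = False
Step 3: (True) ∧ (False) = True AND False = False

False


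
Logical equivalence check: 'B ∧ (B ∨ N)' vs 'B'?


Expression 1: B ∧ (B ∨ N)
Expression 2: B
Truth table (B N | Expr1 Expr2):
  T T |   T     T
  T F |   T     T
  F T |   F     F
  F F |   F     F
All 4 rows agree, so the expressions are logically equivalent.

Yes


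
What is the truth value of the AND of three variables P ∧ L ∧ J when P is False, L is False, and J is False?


P = False, L = False, J = False
Step 1: P ∧ L = False AND False = False
Step 2: (False) ∧ J = (False) AND False = False
AND is true only when ALL operands are true.

False


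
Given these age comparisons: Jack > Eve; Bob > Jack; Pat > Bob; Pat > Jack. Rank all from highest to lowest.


Constraints: Jack > Eve; Bob > Jack; Pat > Bob; Pat > Jack
Method: at each step, the next-highest is the one remaining person who never appears on the smaller side of a constraint between remaining people.
  Step 1: remaining {Pat, Bob, Jack, Eve}; on the smaller side: {Bob, Jack, Eve} → Pat is next (Pat > Bob; Pat > Jack).
  Step 2: remaining {Bob, Jack, Eve}; on the smaller side: {Jack, Eve} → Bob is next (Bob > Jack).
  Step 3: remaining {Jack, Eve}; on the smaller side: {Eve} → Jack is next (Jack > Eve).
  Step 4: only Eve remains → lowest.
Final ranking (highest to lowest):

Pat > Bob > Jack > Eve


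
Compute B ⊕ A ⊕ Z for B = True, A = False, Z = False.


B = True, A = False, Z = False
Step 1: B ⊕ A = True XOR False = True
Step 2: True ⊕ Z = True XOR False = True
XOR is true when an odd number of operands are true.

True


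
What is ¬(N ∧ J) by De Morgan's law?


De Morgan's law: ¬(P ∧ Q) ≡ ¬P ∨ ¬Q
¬(N ∧ J) = ¬N ∨ ¬J

¬N ∨ ¬J


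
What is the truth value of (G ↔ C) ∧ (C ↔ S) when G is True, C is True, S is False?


G = True, C = True, S = False
Step 1: G ↔ C is true when G and C have the same value. Result: True
Step 2: C ↔ S is true when C and S have the same value. Result: False
Step 3: True ∧ False = False

False


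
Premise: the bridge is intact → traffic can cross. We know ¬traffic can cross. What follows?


Modus tollens: P → Q, ¬Q ⊢ ¬P
P: the bridge is intact
Q: traffic can cross
We have P → Q and Q is false.
By modus tollens, P must be false.

It is not the case that the bridge is intact


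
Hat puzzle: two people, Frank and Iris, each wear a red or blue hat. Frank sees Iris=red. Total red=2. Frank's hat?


Total red = 2, Iris = red
Red accounted for: 1
Remaining for Frank: 1
Frank's hat is red.

red


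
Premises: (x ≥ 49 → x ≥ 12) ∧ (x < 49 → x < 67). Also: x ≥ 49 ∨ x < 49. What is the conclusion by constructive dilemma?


Constructive dilemma: (P → Q) ∧ (R → S), P ∨ R ⊢ Q ∨ S
Premise 1: x ≥ 49 → x ≥ 12
Premise 2: x < 49 → x < 67
Premise 3: x ≥ 49 ∨ x < 49
Case 1: Assuming x ≥ 49, then by Premise 1, x ≥ 12.
Case 2: Assuming x < 49, then by Premise 2, x < 67.
Since one of x ≥ 49 or x < 49 must hold, we get x ≥ 12 or x < 67.

x ≥ 12 or x < 67.


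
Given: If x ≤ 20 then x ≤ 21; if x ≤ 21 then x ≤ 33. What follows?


Hypothetical syllogism: P → Q, Q → R ⊢ P → R
Premise 1: x ≤ 20 → x ≤ 21
Premise 2: x ≤ 21 → x ≤ 33
Chain the implications: the middle term (x ≤ 21) links the two.
Conclusion: If x ≤ 20, then x ≤ 33.

If x ≤ 20, then x ≤ 33.


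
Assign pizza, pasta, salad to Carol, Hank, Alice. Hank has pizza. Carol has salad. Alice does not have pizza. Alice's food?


From clues:
  Hank → pizza
  Carol → salad
By elimination, Alice gets the remaining.

pasta


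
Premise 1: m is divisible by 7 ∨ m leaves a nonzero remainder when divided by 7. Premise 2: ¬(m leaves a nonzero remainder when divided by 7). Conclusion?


Disjunctive syllogism: P ∨ Q, ¬P ⊢ Q
Disjunction: m is divisible by 7 ∨ m leaves a nonzero remainder when divided by 7
We know it is not the case that m leaves a nonzero remainder when divided by 7.
By disjunctive syllogism, the other disjunct must be true.

m is divisible by 7


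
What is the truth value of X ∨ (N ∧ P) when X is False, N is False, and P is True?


X = False, N = False, P = True
Step 1: N ∧ P = False AND True = False
Step 2: X ∨ False = False OR False = False
AND evaluated first (higher precedence); then OR applied.

False


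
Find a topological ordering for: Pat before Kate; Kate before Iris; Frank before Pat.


Constraints: Pat before Kate; Kate before Iris; Frank before Pat
Method: repeatedly schedule the remaining task that has no remaining task required before it.
  Step 1: remaining {Pat, Iris, Kate, Frank}; every task except Frank still has a predecessor pending → schedule Frank.
  Step 2: remaining {Pat, Iris, Kate}; every task except Pat still has a predecessor pending → schedule Pat.
  Step 3: remaining {Iris, Kate}; every task except Kate still has a predecessor pending → schedule Kate.
  Step 4: only Iris remains → schedule Iris.
Resulting order:

Frank → Pat → Kate → Iris


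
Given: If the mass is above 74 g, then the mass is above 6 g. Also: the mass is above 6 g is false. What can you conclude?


Modus tollens: P → Q, ¬Q ⊢ ¬P
P: the mass is above 74 g
Q: the mass is above 6 g
We have P → Q and Q is false.
By modus tollens, P must be false.

It is not the case that the mass is above 74 g


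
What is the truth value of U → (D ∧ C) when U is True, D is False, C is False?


U = True, D = False, C = False
Step 1: D ∧ C = False AND False = False
Step 2: U → (False): false only when U=True and consequent=False.
Result: False

False


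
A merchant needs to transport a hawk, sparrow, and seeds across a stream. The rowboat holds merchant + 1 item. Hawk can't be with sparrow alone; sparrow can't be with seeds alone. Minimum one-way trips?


1. merchant+sparrow → 2. merchant ← 3. merchant+hawk → 4. merchant+sparrow ← 5. merchant+seeds → 6. merchant ← 7. merchant+sparrow →
Minimum trips = 7

7


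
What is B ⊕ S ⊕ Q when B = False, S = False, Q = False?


B = False, S = False, Q = False
Step 1: B ⊕ S = False XOR False = False
Step 2: False ⊕ Q = False XOR False = False
XOR is true when an odd number of operands are true.

False


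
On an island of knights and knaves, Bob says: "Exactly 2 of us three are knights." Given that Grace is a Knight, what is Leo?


Bob claims exactly 2 knights among Bob, Grace, Leo.
Given: Grace is a Knight.

Case 1: Bob is a Knight (tells truth)
  Then exactly 2 of the three are knights.
  Counting Bob, Grace: 2 knight(s) so far. Need 0 more → Leo = Knave.
Case 2: Bob is a Knave (lies)
  Then the count is NOT 2.
  If Leo = Knight, count = 2 = 2 → claim would be true, contradicts lie.
  If Leo = Knave, count = 1 ≠ 2 → lie confirmed ✓

Leo is a Knave.

Knave


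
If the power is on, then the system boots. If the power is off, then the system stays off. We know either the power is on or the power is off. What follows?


Constructive dilemma: (P → Q) ∧ (R → S), P ∨ R ⊢ Q ∨ S
Premise 1: the power is on → the system boots
Premise 2: the power is off → the system stays off
Premise 3: the power is on ∨ the power is off
Case 1: Assuming the power is on, then by Premise 1, the system boots.
Case 2: Assuming the power is off, then by Premise 2, the system stays off.
Since one of the power is on or the power is off must hold, we get the system boots or the system stays off.

The system boots or the system stays off.


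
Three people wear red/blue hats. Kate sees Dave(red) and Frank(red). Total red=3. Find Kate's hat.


Total red = 3, seen red = 2
Own red = 3 - 2 = 1
Kate's hat is red.

red


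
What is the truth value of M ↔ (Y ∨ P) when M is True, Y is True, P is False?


M = True, Y = True, P = False
Step 1: Y ∨ P = True OR False = True
Step 2: M ↔ (True): true when both sides have same truth value.
Result: True ↔ True = True

True


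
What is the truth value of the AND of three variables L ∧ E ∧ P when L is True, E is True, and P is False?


L = True, E = True, P = False
Step 1: L ∧ E = True AND True = True
Step 2: (True) ∧ P = (True) AND False = False
AND is true only when ALL operands are true.

False


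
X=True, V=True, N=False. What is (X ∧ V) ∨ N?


X = True, V = True, N = False
Expression: (X ∧ V) ∨ N
Step 1: X ∧ V = True AND True = True
Step 2: (True) ∨ N = True OR False = True

True


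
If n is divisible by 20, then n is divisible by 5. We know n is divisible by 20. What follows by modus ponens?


Modus ponens: P → Q, P ⊢ Q
P: n is divisible by 20
Q: n is divisible by 5
We have P → Q and P is true.
By modus ponens, Q must be true.

n is divisible by 5


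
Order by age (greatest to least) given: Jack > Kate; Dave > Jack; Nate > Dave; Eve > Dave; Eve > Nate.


Constraints: Jack > Kate; Dave > Jack; Nate > Dave; Eve > Dave; Eve > Nate
Method: at each step, the next-highest is the one remaining person who never appears on the smaller side of a constraint between remaining people.
  Step 1: remaining {Kate, Jack, Nate, Dave, Eve}; on the smaller side: {Kate, Jack, Nate, Dave} → Eve is next (Eve > Dave; Eve > Nate).
  Step 2: remaining {Kate, Jack, Nate, Dave}; on the smaller side: {Kate, Jack, Dave} → Nate is next (Nate > Dave).
  Step 3: remaining {Kate, Jack, Dave}; on the smaller side: {Kate, Jack} → Dave is next (Dave > Jack).
  Step 4: remaining {Kate, Jack}; on the smaller side: {Kate} → Jack is next (Jack > Kate).
  Step 5: only Kate remains → lowest.
Final ranking (highest to lowest):

Eve > Nate > Dave > Jack > Kate


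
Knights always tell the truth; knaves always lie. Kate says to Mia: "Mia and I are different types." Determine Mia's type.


Kate says: "Mia and I are different types."
Case 1: Kate is a Knight (truth-teller)
  Statement is true → they ARE different → Mia is a Knave
Case 2: Kate is a Knave (liar)
  Statement is false → they are NOT different → Mia is a Knave
In both cases, Mia is a Knave.

Knave


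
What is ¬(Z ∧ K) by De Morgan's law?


De Morgan's law: ¬(P ∧ Q) ≡ ¬P ∨ ¬Q
¬(Z ∧ K) = ¬Z ∨ ¬K

¬Z ∨ ¬K


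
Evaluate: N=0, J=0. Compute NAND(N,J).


N AND J = 0
NOT(0) = 1

1


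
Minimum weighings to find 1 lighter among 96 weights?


Each weighing has 3 outcomes (left heavy / balance / right heavy), so k weighings distinguish at most 3^k cases; splitting into three near-equal groups achieves this.
Need 3^k ≥ 96: 3^4 = 81 < 96 ≤ 3^5 = 243
k = ⌈log₃(96)⌉ = 5

5


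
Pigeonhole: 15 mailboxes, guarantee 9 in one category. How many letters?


Pigeonhole: to guarantee k in one of n categories, need (k-1)×n + 1.
k = 9, n = 15
Minimum = (9-1) × 15 + 1 = 8 × 15 + 1

121


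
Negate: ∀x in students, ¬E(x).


Original: ∀x ¬E(x)
Rule: ¬∀→∃, ¬∃→∀, negate predicate.
Negation: ∃x E(x)

∃x E(x)


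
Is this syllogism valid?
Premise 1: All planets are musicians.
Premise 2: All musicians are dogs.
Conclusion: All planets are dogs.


Premise 1: All planets are musicians.
Premise 2: All musicians are dogs.
Conclusion: All planets are dogs.
Barbara syllogism (AAA-1): All A are B, All B are C → All A are C.
Middle term (musicians) distributed in premise 2.

Valid


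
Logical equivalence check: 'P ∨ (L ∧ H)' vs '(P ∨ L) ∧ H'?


Expression 1: P ∨ (L ∧ H)
Expression 2: (P ∨ L) ∧ H
Truth table (P L H | Expr1 Expr2):
  T T T |   T     T
  T T F |   T     F   ← differ
  T F T |   T     T
  T F F |   T     F   ← differ
  F T T |   T     T
  F T F |   F     F
  F F T |   F     F
  F F F |   F     F
Counterexample: P=T, L=T, H=F gives Expr1 = T but Expr2 = F, so the expressions are NOT logically equivalent.

No


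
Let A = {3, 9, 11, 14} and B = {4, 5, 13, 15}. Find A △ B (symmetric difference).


A = {3, 9, 11, 14}
B = {4, 5, 13, 15}
Operation: symmetric difference
In A only: [3, 9, 11, 14], in B only: [4, 5, 13, 15]

{3, 4, 5, 9, 11, 13, 14, 15}


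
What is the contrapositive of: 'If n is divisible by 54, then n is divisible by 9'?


Original: If n is divisible by 54, then n is divisible by 9
Contrapositive: If ¬Q, then ¬P
Negate Q: not (n is divisible by 9)
Negate P: not (n is divisible by 54)

If not (n is divisible by 9), then not (n is divisible by 54).


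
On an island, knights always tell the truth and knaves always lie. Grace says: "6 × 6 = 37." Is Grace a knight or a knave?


Statement: "6 × 6 = 37."
Actual: 6 × 6 = 36
Claimed: 37
Statement is FALSE → Grace lies → Knave

Knave


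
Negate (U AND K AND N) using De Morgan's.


De Morgan's law: ¬(P ∧ Q ∧ R) ≡ ¬P ∨ ¬Q ∨ ¬R
¬(U ∧ K ∧ N) = ¬U ∨ ¬K ∨ ¬N

¬U ∨ ¬K ∨ ¬N


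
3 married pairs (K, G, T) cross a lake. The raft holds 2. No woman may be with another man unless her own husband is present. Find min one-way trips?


Label couples K, G, T (H = husband, W = wife).
Counting alone: 6 people, the raft carries 2 and someone must bring it back, so each round trip nets at most +1 on the far side until the last crossing → at least 9 trips. The jealousy constraint makes 9 impossible; the shortest valid schedule has 11:
1. WK+WG →  (far: WK,WG; near: HK,HG,HT,WT)
2. WK ←       (far: WG; near: HK,HG,HT,WK,WT)
3. WK+WT →  (far: WK,WG,WT; near: HK,HG,HT)
4. WK ←       (far: WG,WT; near: HK,HG,HT,WK)
5. HG+HT →  (far: HG,WG,HT,WT; near: HK,WK)
6. HG+WG ←  (far: HT,WT; near: HK,WK,HG,WG)
7. HK+HG →  (far: HK,HG,HT,WT; near: WK,WG)
8. WT ←       (far: HK,HG,HT; near: WK,WG,WT)
9. WK+WG →  (far: HK,WK,HG,WG,HT; near: WT)
10. HT ←      (far: HK,WK,HG,WG; near: HT,WT)
11. HT+WT → (far: all six; near: empty)
In every state each wife is either with her husband or with no other man.
Minimum trips = 11

11
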